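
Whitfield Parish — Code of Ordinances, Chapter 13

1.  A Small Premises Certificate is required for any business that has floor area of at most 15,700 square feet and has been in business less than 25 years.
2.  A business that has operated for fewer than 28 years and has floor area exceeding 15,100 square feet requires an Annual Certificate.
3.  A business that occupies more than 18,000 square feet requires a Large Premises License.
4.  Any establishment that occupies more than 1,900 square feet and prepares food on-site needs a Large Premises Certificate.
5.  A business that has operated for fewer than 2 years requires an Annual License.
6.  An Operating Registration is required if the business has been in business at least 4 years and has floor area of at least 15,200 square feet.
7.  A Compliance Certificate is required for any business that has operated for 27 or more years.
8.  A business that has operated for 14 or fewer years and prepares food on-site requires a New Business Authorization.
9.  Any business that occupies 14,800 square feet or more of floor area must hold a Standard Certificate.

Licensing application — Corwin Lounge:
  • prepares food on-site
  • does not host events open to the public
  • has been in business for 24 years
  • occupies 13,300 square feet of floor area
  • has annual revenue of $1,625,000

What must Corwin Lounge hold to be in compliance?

1. floor area 13,300 square feet ≤ 15,700 square feet; years in business 24 < 25 → Small Premises Certificate required.
2. years in business 24 < 28; floor area 13,300 square feet ≤ 15,100 square feet → Annual Certificate not required.
3. floor area 13,300 square feet ≤ 18,000 square feet → Large Premises License not required.
4. floor area 13,300 square feet > 1,900 square feet; prepares food on-site → Large Premises Certificate required.
5. years in business 24 ≥ 2 → Annual License not required.
6. years in business 24 ≥ 4; floor area 13,300 square feet < 15,200 square feet → Operating Registration not required.
7. years in business 24 < 27 → Compliance Certificate not required.
8. years in business 24 > 14; prepares food on-site → New Business Authorization not required.
9. floor area 13,300 square feet < 14,800 square feet → Standard Certificate not required.

Large Premises Certificate, Small Premises Certificate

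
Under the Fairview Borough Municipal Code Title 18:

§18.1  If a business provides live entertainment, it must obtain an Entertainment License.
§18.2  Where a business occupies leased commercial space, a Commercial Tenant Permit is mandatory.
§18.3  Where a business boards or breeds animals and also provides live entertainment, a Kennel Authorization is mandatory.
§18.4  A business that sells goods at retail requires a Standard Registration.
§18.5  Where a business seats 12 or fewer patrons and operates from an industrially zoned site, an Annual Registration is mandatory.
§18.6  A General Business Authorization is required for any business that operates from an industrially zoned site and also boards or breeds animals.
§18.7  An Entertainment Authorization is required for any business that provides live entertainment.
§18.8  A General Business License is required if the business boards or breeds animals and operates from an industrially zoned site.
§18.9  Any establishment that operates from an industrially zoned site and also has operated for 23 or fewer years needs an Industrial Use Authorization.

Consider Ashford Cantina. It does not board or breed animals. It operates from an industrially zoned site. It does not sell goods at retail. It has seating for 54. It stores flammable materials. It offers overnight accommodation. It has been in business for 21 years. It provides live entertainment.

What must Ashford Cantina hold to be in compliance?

§18.1 provides live entertainment → Entertainment License required.
§18.2 operates from an industrially zoned site (not: occupies leased commercial space) → Commercial Tenant Permit not required.
§18.3 does not board or breed animals; provides live entertainment → Kennel Authorization not required.
§18.4 does not sell goods at retail → Standard Registration not required.
§18.5 seating 54 > 12; operates from an industrially zoned site → Annual Registration not required.
§18.6 operates from an industrially zoned site; does not board or breed animals → General Business Authorization not required.
§18.7 provides live entertainment → Entertainment Authorization required.
§18.8 does not board or breed animals; operates from an industrially zoned site → General Business License not required.
§18.9 operates from an industrially zoned site; years in business 21 ≤ 23 → Industrial Use Authorization required.

Entertainment Authorization, Entertainment License, Industrial Use Authorization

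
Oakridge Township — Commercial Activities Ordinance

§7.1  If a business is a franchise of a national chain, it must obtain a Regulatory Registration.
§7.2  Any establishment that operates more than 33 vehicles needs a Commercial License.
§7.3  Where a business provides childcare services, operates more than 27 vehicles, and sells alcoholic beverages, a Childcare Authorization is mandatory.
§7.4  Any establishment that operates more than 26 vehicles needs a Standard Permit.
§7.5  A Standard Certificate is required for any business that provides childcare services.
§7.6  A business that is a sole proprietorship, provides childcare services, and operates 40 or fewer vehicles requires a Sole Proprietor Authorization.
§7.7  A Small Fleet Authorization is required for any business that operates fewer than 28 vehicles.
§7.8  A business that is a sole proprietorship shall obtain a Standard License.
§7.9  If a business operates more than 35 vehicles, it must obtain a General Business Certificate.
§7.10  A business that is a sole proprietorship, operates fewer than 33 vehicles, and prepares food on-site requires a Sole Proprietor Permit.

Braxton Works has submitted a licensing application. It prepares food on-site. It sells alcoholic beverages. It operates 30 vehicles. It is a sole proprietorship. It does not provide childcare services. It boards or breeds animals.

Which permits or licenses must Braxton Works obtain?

Sole Proprietor Permit, Standard License, Standard Permit

§7.1 is a sole proprietorship (not: is a franchise of a national chain) → Regulatory Registration not required.
§7.2 vehicles 30 ≤ 33 → Commercial License not required.
§7.3 does not provide childcare services; vehicles 30 > 27; sells alcoholic beverages → Childcare Authorization not required.
§7.4 vehicles 30 > 26 → Standard Permit required.
§7.5 does not provide childcare services → Standard Certificate not required.
§7.6 is a sole proprietorship; does not provide childcare services; vehicles 30 ≤ 40 → Sole Proprietor Authorization not required.
§7.7 vehicles 30 ≥ 28 → Small Fleet Authorization not required.
§7.8 is a sole proprietorship → Standard License required.
§7.9 vehicles 30 ≤ 35 → General Business Certificate not required.
§7.10 is a sole proprietorship; vehicles 30 < 33; prepares food on-site → Sole Proprietor Permit required.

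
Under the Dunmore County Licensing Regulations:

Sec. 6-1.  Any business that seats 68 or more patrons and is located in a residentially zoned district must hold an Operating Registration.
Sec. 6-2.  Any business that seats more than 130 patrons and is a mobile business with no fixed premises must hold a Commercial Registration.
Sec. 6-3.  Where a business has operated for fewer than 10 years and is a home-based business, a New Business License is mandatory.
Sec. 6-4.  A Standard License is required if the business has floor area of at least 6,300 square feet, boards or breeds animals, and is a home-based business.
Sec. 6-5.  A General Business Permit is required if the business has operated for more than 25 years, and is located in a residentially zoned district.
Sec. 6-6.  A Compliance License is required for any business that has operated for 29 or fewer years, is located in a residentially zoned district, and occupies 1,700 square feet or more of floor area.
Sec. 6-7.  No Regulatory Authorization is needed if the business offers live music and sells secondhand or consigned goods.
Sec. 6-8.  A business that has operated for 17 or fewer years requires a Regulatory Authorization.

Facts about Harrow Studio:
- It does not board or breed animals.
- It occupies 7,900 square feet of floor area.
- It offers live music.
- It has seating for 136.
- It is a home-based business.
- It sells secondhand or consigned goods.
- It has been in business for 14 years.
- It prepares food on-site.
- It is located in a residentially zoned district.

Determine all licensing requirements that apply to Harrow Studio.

Compliance License, Operating Registration

Sec. 6-1. seating 136 ≥ 68; is located in a residentially zoned district → Operating Registration required.
Sec. 6-2. seating 136 > 130; is a home-based business (not: is a mobile business with no fixed premises) → Commercial Registration not required.
Sec. 6-3. years in business 14 ≥ 10; is a home-based business → New Business License not required.
Sec. 6-4. floor area 7,900 square feet ≥ 6,300 square feet; does not board or breed animals; is a home-based business → Standard License not required.
Sec. 6-5. years in business 14 ≤ 25; is located in a residentially zoned district → General Business Permit not required.
Sec. 6-6. years in business 14 ≤ 29; is located in a residentially zoned district; floor area 7,900 square feet ≥ 1,700 square feet → Compliance License required.
Sec. 6-7. offers live music; sells secondhand or consigned goods → exempt from Regulatory Authorization.
Sec. 6-8. years in business 14 ≤ 17 → Regulatory Authorization required.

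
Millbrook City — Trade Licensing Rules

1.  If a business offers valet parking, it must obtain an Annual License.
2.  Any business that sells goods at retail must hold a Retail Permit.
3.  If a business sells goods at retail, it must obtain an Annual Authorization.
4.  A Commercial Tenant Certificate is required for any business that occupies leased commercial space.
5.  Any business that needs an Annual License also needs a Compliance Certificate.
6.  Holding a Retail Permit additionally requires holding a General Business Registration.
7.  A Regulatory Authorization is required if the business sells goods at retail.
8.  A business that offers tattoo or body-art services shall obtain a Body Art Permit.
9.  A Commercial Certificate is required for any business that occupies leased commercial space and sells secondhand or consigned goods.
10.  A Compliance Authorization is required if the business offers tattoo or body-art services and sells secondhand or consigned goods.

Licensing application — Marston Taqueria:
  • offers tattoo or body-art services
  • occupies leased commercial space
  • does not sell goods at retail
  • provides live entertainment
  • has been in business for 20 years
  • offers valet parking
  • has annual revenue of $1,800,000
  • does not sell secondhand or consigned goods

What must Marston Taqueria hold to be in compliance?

Annual License, Body Art Permit, Commercial Tenant Certificate, Compliance Certificate

1. offers valet parking → Annual License required.
2. does not sell goods at retail → Retail Permit not required.
3. does not sell goods at retail → Annual Authorization not required.
4. occupies leased commercial space → Commercial Tenant Certificate required.
5. Annual License is required → Compliance Certificate also required.
6. Retail Permit is not required → no effect.
7. does not sell goods at retail → Regulatory Authorization not required.
8. offers tattoo or body-art services → Body Art Permit required.
9. occupies leased commercial space; does not sell secondhand or consigned goods → Commercial Certificate not required.
10. offers tattoo or body-art services; does not sell secondhand or consigned goods → Compliance Authorization not required.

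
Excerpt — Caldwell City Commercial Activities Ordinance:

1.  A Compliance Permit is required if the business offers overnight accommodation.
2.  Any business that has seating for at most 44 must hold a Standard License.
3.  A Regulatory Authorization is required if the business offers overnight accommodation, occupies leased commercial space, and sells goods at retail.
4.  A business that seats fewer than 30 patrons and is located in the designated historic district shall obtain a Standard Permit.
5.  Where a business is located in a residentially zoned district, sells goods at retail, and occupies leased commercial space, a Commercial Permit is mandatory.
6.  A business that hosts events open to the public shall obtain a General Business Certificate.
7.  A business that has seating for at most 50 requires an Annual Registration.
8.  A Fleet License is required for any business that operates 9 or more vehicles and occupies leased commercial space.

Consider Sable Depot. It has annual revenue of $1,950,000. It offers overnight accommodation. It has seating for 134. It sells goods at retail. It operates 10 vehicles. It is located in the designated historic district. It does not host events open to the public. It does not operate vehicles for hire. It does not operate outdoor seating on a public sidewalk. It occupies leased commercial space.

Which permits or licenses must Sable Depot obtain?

1. offers overnight accommodation → Compliance Permit required.
2. seating 134 > 44 → Standard License not required.
3. offers overnight accommodation; occupies leased commercial space; sells goods at retail → Regulatory Authorization required.
4. seating 134 ≥ 30; is located in the designated historic district → Standard Permit not required.
5. is located in the designated historic district (not: is located in a residentially zoned district); sells goods at retail; occupies leased commercial space → Commercial Permit not required.
6. does not host events open to the public → General Business Certificate not required.
7. seating 134 > 50 → Annual Registration not required.
8. vehicles 10 ≥ 9; occupies leased commercial space → Fleet License required.

Compliance Permit, Fleet License, Regulatory Authorization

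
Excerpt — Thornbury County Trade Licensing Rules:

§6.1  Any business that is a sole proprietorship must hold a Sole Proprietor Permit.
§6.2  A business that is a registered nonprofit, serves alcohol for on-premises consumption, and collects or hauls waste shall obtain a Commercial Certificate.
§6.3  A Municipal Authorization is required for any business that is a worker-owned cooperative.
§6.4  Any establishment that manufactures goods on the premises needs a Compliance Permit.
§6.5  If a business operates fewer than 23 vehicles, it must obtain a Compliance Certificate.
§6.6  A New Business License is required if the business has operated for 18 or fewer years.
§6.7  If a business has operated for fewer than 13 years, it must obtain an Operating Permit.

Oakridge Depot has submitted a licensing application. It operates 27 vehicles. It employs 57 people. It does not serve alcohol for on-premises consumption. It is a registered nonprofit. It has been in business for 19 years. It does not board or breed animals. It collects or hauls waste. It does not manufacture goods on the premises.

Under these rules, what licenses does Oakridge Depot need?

None

§6.1 is a registered nonprofit (not: is a sole proprietorship) → Sole Proprietor Permit not required.
§6.2 is a registered nonprofit; does not serve alcohol for on-premises consumption; collects or hauls waste → Commercial Certificate not required.
§6.3 is a registered nonprofit (not: is a worker-owned cooperative) → Municipal Authorization not required.
§6.4 does not manufacture goods on the premises → Compliance Permit not required.
§6.5 vehicles 27 ≥ 23 → Compliance Certificate not required.
§6.6 years in business 19 > 18 → New Business License not required.
§6.7 years in business 19 ≥ 13 → Operating Permit not required.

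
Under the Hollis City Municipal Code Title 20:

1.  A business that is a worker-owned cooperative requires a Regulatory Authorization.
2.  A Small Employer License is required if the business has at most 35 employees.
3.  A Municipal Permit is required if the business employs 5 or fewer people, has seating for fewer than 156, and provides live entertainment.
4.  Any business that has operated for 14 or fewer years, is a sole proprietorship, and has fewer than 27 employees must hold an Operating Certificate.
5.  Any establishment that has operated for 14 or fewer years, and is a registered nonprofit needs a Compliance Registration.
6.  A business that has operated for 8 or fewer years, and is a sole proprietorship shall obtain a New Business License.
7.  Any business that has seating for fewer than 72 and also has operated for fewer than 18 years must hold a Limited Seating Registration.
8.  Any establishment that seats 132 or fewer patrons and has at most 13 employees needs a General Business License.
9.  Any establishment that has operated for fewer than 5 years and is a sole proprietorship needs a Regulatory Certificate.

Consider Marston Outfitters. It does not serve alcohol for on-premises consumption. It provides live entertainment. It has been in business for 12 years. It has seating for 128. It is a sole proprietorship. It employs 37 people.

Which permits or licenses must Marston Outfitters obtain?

1. is a sole proprietorship (not: is a worker-owned cooperative) → Regulatory Authorization not required.
2. employees 37 > 35 → Small Employer License not required.
3. employees 37 > 5; seating 128 < 156; provides live entertainment → Municipal Permit not required.
4. years in business 12 ≤ 14; is a sole proprietorship; employees 37 ≥ 27 → Operating Certificate not required.
5. years in business 12 ≤ 14; is a sole proprietorship (not: is a registered nonprofit) → Compliance Registration not required.
6. years in business 12 > 8; is a sole proprietorship → New Business License not required.
7. seating 128 ≥ 72; years in business 12 < 18 → Limited Seating Registration not required.
8. seating 128 ≤ 132; employees 37 > 13 → General Business License not required.
9. years in business 12 ≥ 5; is a sole proprietorship → Regulatory Certificate not required.

None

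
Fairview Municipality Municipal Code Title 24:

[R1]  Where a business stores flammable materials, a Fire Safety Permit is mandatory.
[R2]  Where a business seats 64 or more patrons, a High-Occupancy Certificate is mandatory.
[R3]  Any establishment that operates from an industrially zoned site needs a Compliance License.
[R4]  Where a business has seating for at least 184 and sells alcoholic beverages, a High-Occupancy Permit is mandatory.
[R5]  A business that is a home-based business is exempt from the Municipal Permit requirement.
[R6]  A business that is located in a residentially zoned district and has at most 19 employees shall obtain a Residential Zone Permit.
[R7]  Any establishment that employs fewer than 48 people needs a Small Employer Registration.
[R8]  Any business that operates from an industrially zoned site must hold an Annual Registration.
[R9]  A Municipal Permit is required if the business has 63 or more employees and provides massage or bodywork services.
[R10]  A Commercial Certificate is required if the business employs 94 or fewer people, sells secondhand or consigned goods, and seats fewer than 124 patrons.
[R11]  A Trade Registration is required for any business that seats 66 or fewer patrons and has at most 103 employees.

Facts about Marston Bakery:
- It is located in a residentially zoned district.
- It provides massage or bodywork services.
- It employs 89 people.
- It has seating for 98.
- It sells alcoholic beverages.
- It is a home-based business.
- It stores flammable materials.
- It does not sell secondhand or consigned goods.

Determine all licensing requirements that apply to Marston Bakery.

[R1] stores flammable materials → Fire Safety Permit required.
[R2] seating 98 ≥ 64 → High-Occupancy Certificate required.
[R3] is a home-based business (not: operates from an industrially zoned site) → Compliance License not required.
[R4] seating 98 < 184; sells alcoholic beverages → High-Occupancy Permit not required.
[R5] is a home-based business → exempt from Municipal Permit.
[R6] is located in a residentially zoned district; employees 89 > 19 → Residential Zone Permit not required.
[R7] employees 89 ≥ 48 → Small Employer Registration not required.
[R8] is a home-based business (not: operates from an industrially zoned site) → Annual Registration not required.
[R9] employees 89 ≥ 63; provides massage or bodywork services → Municipal Permit required.
[R10] employees 89 ≤ 94; does not sell secondhand or consigned goods; seating 98 < 124 → Commercial Certificate not required.
[R11] seating 98 > 66; employees 89 ≤ 103 → Trade Registration not required.

Fire Safety Permit, High-Occupancy Certificate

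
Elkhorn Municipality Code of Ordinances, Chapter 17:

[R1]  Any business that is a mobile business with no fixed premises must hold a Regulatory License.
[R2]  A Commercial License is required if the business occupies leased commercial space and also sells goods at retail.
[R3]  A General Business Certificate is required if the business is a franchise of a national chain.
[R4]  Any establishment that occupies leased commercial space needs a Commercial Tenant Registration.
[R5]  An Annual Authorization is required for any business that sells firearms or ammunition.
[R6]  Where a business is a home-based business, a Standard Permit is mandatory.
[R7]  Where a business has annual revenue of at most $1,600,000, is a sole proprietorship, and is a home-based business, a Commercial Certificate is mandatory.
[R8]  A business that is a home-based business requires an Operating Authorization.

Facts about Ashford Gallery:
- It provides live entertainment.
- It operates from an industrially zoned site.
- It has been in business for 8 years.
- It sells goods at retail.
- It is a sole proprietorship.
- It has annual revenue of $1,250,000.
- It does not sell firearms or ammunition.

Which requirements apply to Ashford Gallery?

None

[R1] operates from an industrially zoned site (not: is a mobile business with no fixed premises) → Regulatory License not required.
[R2] operates from an industrially zoned site (not: occupies leased commercial space); sells goods at retail → Commercial License not required.
[R3] is a sole proprietorship (not: is a franchise of a national chain) → General Business Certificate not required.
[R4] operates from an industrially zoned site (not: occupies leased commercial space) → Commercial Tenant Registration not required.
[R5] does not sell firearms or ammunition → Annual Authorization not required.
[R6] operates from an industrially zoned site (not: is a home-based business) → Standard Permit not required.
[R7] revenue $1,250,000 ≤ $1,600,000; is a sole proprietorship; operates from an industrially zoned site (not: is a home-based business) → Commercial Certificate not required.
[R8] operates from an industrially zoned site (not: is a home-based business) → Operating Authorization not required.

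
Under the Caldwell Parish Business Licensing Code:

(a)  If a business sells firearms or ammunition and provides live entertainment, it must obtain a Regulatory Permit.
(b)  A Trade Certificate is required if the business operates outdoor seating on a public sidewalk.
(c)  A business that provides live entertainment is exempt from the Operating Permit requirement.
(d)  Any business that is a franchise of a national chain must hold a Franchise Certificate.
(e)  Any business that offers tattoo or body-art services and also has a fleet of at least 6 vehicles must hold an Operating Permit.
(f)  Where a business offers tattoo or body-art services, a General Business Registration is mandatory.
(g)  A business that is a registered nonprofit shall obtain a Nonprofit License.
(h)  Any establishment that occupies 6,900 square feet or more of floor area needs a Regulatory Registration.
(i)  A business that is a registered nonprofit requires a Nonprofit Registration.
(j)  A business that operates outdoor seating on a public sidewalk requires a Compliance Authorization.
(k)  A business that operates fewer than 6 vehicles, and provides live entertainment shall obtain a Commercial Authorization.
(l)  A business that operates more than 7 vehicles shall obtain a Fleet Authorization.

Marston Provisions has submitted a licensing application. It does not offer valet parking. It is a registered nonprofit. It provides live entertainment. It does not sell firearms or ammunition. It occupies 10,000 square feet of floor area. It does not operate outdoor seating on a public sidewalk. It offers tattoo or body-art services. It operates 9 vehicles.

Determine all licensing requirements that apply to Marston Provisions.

Fleet Authorization, General Business Registration, Nonprofit License, Nonprofit Registration, Regulatory Registration

(a) does not sell firearms or ammunition; provides live entertainment → Regulatory Permit not required.
(b) does not operate outdoor seating on a public sidewalk → Trade Certificate not required.
(c) provides live entertainment → exempt from Operating Permit.
(d) is a registered nonprofit (not: is a franchise of a national chain) → Franchise Certificate not required.
(e) offers tattoo or body-art services; vehicles 9 ≥ 6 → Operating Permit required.
(f) offers tattoo or body-art services → General Business Registration required.
(g) is a registered nonprofit → Nonprofit License required.
(h) floor area 10,000 square feet ≥ 6,900 square feet → Regulatory Registration required.
(i) is a registered nonprofit → Nonprofit Registration required.
(j) does not operate outdoor seating on a public sidewalk → Compliance Authorization not required.
(k) vehicles 9 ≥ 6; provides live entertainment → Commercial Authorization not required.
(l) vehicles 9 > 7 → Fleet Authorization required.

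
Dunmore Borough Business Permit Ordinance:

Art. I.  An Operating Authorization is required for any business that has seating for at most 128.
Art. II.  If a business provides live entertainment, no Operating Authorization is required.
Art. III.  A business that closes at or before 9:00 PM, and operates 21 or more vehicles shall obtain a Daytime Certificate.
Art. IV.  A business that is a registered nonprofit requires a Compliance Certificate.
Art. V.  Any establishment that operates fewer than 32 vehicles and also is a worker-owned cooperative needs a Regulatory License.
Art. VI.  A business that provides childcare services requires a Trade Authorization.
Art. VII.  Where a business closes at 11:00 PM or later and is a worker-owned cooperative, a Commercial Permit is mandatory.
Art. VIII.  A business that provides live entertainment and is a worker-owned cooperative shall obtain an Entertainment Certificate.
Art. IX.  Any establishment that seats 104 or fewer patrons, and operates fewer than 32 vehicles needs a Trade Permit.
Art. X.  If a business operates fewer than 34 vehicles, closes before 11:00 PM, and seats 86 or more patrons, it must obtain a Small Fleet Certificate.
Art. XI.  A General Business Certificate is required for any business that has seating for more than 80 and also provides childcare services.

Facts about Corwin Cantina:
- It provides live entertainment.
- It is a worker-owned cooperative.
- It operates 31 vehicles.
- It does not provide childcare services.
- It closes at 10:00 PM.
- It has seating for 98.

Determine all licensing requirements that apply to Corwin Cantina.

Entertainment Certificate, Regulatory License, Small Fleet Certificate, Trade Permit

Art. I. seating 98 ≤ 128 → Operating Authorization required.
Art. II. provides live entertainment → exempt from Operating Authorization.
Art. III. closes 10:00 PM, after 9:00 PM; vehicles 31 ≥ 21 → Daytime Certificate not required.
Art. IV. is a worker-owned cooperative (not: is a registered nonprofit) → Compliance Certificate not required.
Art. V. vehicles 31 < 32; is a worker-owned cooperative → Regulatory License required.
Art. VI. does not provide childcare services → Trade Authorization not required.
Art. VII. closes 10:00 PM, at/before 11:00 PM; is a worker-owned cooperative → Commercial Permit not required.
Art. VIII. provides live entertainment; is a worker-owned cooperative → Entertainment Certificate required.
Art. IX. seating 98 ≤ 104; vehicles 31 < 32 → Trade Permit required.
Art. X. vehicles 31 < 34; closes 10:00 PM, at/before 11:00 PM; seating 98 ≥ 86 → Small Fleet Certificate required.
Art. XI. seating 98 > 80; does not provide childcare services → General Business Certificate not required.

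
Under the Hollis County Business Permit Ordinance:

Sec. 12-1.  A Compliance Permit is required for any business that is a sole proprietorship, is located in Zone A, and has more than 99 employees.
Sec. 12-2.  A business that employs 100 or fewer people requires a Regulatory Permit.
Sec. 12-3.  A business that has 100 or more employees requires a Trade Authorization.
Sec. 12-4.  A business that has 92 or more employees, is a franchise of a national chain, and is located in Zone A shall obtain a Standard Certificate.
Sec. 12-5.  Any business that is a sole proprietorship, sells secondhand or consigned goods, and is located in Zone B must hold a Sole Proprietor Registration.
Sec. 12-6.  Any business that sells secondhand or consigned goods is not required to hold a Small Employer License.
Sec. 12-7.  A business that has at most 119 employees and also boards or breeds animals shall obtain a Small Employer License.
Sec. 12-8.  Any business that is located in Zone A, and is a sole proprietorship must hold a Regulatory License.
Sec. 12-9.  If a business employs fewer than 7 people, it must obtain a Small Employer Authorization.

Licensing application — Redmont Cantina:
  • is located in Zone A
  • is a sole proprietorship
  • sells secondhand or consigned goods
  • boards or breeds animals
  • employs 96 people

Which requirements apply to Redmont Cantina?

Sec. 12-1. is a sole proprietorship; is located in Zone A; employees 96 ≤ 99 → Compliance Permit not required.
Sec. 12-2. employees 96 ≤ 100 → Regulatory Permit required.
Sec. 12-3. employees 96 < 100 → Trade Authorization not required.
Sec. 12-4. employees 96 ≥ 92; is a sole proprietorship (not: is a franchise of a national chain); is located in Zone A → Standard Certificate not required.
Sec. 12-5. is a sole proprietorship; sells secondhand or consigned goods; is located in Zone A (not: is located in Zone B) → Sole Proprietor Registration not required.
Sec. 12-6. sells secondhand or consigned goods → exempt from Small Employer License.
Sec. 12-7. employees 96 ≤ 119; boards or breeds animals → Small Employer License required.
Sec. 12-8. is located in Zone A; is a sole proprietorship → Regulatory License required.
Sec. 12-9. employees 96 ≥ 7 → Small Employer Authorization not required.

Regulatory License, Regulatory Permit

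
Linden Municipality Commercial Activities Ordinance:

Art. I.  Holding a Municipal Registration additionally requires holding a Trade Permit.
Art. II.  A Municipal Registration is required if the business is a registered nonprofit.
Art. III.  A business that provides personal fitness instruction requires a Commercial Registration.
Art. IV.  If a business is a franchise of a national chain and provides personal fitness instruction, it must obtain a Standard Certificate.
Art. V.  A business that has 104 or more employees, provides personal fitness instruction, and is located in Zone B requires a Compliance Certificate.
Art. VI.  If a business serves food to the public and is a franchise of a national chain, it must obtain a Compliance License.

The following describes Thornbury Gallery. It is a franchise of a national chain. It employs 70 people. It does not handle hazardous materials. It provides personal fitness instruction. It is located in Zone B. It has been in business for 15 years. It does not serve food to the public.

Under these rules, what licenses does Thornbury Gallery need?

Commercial Registration, Standard Certificate

Art. I. Municipal Registration is not required → no effect.
Art. II. is a franchise of a national chain (not: is a registered nonprofit) → Municipal Registration not required.
Art. III. provides personal fitness instruction → Commercial Registration required.
Art. IV. is a franchise of a national chain; provides personal fitness instruction → Standard Certificate required.
Art. V. employees 70 < 104; provides personal fitness instruction; is located in Zone B → Compliance Certificate not required.
Art. VI. does not serve food to the public; is a franchise of a national chain → Compliance License not required.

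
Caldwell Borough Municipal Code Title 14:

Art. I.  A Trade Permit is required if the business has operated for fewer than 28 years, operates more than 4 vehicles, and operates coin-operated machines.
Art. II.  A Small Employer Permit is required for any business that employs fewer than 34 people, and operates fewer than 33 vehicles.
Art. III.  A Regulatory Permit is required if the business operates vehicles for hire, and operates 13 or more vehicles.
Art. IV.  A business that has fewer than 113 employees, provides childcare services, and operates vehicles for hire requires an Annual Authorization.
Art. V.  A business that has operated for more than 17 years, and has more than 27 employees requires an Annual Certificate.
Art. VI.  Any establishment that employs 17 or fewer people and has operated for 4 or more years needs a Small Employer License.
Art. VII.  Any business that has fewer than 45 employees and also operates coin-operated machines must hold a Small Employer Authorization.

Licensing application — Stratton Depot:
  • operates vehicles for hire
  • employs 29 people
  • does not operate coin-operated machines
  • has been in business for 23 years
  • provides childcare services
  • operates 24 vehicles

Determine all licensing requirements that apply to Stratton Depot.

Annual Authorization, Annual Certificate, Regulatory Permit, Small Employer Permit

Art. I. years in business 23 < 28; vehicles 24 > 4; does not operate coin-operated machines → Trade Permit not required.
Art. II. employees 29 < 34; vehicles 24 < 33 → Small Employer Permit required.
Art. III. operates vehicles for hire; vehicles 24 ≥ 13 → Regulatory Permit required.
Art. IV. employees 29 < 113; provides childcare services; operates vehicles for hire → Annual Authorization required.
Art. V. years in business 23 > 17; employees 29 > 27 → Annual Certificate required.
Art. VI. employees 29 > 17; years in business 23 ≥ 4 → Small Employer License not required.
Art. VII. employees 29 < 45; does not operate coin-operated machines → Small Employer Authorization not required.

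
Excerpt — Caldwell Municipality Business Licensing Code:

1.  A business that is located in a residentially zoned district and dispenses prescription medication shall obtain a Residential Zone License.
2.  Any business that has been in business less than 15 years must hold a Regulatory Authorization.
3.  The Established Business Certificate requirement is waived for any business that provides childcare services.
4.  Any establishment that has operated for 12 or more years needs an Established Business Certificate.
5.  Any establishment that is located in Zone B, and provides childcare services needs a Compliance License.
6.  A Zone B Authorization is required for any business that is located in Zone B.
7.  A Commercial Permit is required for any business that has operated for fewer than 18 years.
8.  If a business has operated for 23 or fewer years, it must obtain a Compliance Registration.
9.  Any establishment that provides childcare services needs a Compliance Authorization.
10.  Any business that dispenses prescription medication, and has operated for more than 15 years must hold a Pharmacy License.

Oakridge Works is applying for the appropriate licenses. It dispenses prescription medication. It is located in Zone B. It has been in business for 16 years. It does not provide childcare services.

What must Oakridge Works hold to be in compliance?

Commercial Permit, Compliance Registration, Established Business Certificate, Pharmacy License, Zone B Authorization

1. is located in Zone B (not: is located in a residentially zoned district); dispenses prescription medication → Residential Zone License not required.
2. years in business 16 ≥ 15 → Regulatory Authorization not required.
3. does not provide childcare services → Established Business Certificate exemption does not apply.
4. years in business 16 ≥ 12 → Established Business Certificate required.
5. is located in Zone B; does not provide childcare services → Compliance License not required.
6. is located in Zone B → Zone B Authorization required.
7. years in business 16 < 18 → Commercial Permit required.
8. years in business 16 ≤ 23 → Compliance Registration required.
9. does not provide childcare services → Compliance Authorization not required.
10. dispenses prescription medication; years in business 16 > 15 → Pharmacy License required.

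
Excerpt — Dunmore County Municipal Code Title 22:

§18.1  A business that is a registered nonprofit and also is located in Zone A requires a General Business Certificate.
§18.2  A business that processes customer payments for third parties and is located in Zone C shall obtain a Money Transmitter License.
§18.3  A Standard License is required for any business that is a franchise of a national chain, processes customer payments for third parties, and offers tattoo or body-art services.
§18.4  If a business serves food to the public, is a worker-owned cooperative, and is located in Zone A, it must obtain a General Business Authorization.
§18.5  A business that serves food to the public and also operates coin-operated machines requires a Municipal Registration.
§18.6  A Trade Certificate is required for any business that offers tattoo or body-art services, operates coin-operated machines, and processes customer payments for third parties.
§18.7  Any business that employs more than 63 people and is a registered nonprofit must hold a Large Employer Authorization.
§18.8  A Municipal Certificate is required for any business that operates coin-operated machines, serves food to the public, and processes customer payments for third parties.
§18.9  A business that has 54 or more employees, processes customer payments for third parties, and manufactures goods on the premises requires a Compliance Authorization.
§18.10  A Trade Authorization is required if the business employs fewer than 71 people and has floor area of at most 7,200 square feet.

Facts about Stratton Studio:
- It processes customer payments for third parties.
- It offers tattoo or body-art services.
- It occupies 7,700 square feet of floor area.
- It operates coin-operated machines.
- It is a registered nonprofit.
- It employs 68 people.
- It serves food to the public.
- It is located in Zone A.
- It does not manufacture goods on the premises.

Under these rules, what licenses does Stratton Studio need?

§18.1 is a registered nonprofit; is located in Zone A → General Business Certificate required.
§18.2 processes customer payments for third parties; is located in Zone A (not: is located in Zone C) → Money Transmitter License not required.
§18.3 is a registered nonprofit (not: is a franchise of a national chain); processes customer payments for third parties; offers tattoo or body-art services → Standard License not required.
§18.4 serves food to the public; is a registered nonprofit (not: is a worker-owned cooperative); is located in Zone A → General Business Authorization not required.
§18.5 serves food to the public; operates coin-operated machines → Municipal Registration required.
§18.6 offers tattoo or body-art services; operates coin-operated machines; processes customer payments for third parties → Trade Certificate required.
§18.7 employees 68 > 63; is a registered nonprofit → Large Employer Authorization required.
§18.8 operates coin-operated machines; serves food to the public; processes customer payments for third parties → Municipal Certificate required.
§18.9 employees 68 ≥ 54; processes customer payments for third parties; does not manufacture goods on the premises → Compliance Authorization not required.
§18.10 employees 68 < 71; floor area 7,700 square feet > 7,200 square feet → Trade Authorization not required.

General Business Certificate, Large Employer Authorization, Municipal Certificate, Municipal Registration, Trade Certificate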